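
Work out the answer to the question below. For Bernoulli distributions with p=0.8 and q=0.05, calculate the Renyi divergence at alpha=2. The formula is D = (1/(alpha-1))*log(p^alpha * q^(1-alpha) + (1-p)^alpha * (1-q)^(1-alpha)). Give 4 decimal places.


Renyi divergence of order alpha between Bernoulli distributions:
D = (1/(alpha-1))*log(p^alpha * q^(1-alpha) + (1-p)^alpha * (1-q)^(1-alpha)).
alpha = 2, p = 0.8, q = 0.05.
p^alpha * q^(1-alpha) = 0.8^2 * 0.05^-1 = 12.8.
(1-p)^alpha * (1-q)^(1-alpha) = 0.2^2 * 0.95^-1 = 0.042105.
sum = 12.8 + 0.042105 = 12.842105.
D = (1/1)*log(12.842105) = 2.5527

2.5527


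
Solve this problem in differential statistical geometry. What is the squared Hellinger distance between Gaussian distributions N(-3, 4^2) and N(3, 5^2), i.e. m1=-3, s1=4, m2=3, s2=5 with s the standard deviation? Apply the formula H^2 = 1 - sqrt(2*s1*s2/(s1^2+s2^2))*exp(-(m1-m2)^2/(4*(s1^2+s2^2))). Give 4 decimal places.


Squared Hellinger distance for Gaussians:
H^2 = 1 - sqrt(2*s1*s2/(s1^2+s2^2)) * exp(-(m1-m2)^2/(4*(s1^2+s2^2))).
s1^2 = 16, s2^2 = 25, s1^2+s2^2 = 41.
sqrt(2*4*5/(41)) = 0.98773.
(m1-m2)^2 = (-6)^2 = 36.
exp(-36/(4*41)) = exp(-0.219512) = 0.80291.
H^2 = 1 - 0.98773*0.80291 = 0.2069

0.2069


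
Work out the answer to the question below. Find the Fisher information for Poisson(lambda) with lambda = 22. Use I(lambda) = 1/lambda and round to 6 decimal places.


Fisher information for Poisson: I(lambda) = 1/lambda.
lambda = 22.
I(lambda) = 1/22 = 0.045455

0.045455


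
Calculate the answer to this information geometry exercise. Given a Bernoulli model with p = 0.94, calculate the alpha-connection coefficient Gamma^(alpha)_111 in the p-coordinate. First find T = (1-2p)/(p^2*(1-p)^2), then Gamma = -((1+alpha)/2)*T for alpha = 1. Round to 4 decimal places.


Skewness (Amari-Chentsov) tensor: T = (1-2p)/(p^2*(1-p)^2).
p = 0.94, 1-2p = -0.88, p^2 = 0.8836, (1-p)^2 = 0.0036.
T = -0.88/(0.8836 * 0.0036) = -276.646044.
In the p-coordinate, Gamma^(alpha) = Gamma^(0) - (alpha/2)*T with Gamma^(0) = (1/2)*g'(p) = -T/2,
so Gamma^(alpha) = -((1+alpha)/2)*T.
alpha = 1, -(1+alpha)/2 = -1.0.
Gamma = -1.0 * -276.646044 = 276.6460

276.6460


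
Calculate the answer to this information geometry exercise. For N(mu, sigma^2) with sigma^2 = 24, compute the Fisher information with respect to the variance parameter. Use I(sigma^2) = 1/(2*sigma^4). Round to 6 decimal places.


Fisher information for variance: I(sigma^2) = 1/(2*sigma^4).
sigma^2 = 24, so sigma^4 = 576.
I = 1/(2*576) = 1/1152 = 0.000868

0.000868


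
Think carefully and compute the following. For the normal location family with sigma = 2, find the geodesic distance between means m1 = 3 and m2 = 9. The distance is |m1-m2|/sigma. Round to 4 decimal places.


On the fixed-variance normal subfamily, geodesic distance = |m1-m2|/sigma.
|3 - 9| = 6.
sigma = 2.
d = 6/2 = 3.0000

3.0000


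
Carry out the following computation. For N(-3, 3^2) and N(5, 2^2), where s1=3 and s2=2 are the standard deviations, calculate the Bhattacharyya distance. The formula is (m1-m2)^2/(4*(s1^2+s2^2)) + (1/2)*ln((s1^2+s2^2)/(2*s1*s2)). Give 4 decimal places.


Bhattacharyya distance between two Gaussians:
DB = (m1-m2)^2/(4*(s1^2+s2^2)) + (1/2)*ln((s1^2+s2^2)/(2*s1*s2)).
(m1-m2)^2 = (-8)^2 = 64.
s1^2+s2^2 = 9 + 4 = 13.
term1 = 64/52 = 1.230769.
term2 = 0.5*ln(13/12.0) = 0.040021.
DB = 1.230769 + 0.040021 = 1.2708

1.2708


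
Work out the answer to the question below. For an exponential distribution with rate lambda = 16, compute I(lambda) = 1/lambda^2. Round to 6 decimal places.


Fisher information for exponential: I(lambda) = 1/lambda^2.
lambda = 16, lambda^2 = 256.
I = 1/256 = 0.003906

0.003906


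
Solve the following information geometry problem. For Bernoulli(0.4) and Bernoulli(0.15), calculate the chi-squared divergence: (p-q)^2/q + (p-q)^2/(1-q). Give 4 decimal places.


Chi-squared divergence between Bernoulli distributions:
chi^2 = (p-q)^2/q + (p-q)^2/(1-q).
p = 0.4, q = 0.15, p-q = 0.25.
(p-q)^2 = 0.0625.
term1 = 0.0625/0.15 = 0.416667.
term2 = 0.0625/0.85 = 0.073529.
chi^2 = 0.416667 + 0.073529 = 0.4902

0.4902


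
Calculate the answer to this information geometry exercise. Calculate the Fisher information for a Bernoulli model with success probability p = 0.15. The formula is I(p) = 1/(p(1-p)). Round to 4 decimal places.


For Bernoulli(p), Fisher information is I(p) = 1/(p*(1-p)).
p = 0.15, 1-p = 0.85.
p*(1-p) = 0.1275.
I(p) = 1/0.1275 = 7.8431

7.8431


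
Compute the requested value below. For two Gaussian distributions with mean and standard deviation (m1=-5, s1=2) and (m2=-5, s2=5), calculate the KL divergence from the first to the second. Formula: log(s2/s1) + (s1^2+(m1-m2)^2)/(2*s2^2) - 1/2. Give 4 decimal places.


KL divergence between normal distributions:
KL = log(s2/s1) + (s1^2 + (m1-m2)^2)/(2*s2^2) - 1/2.
log(5/2) = 0.916291.
(2^2 + (-5--5)^2)/(2*5^2) = (4 + 0)/50 = 0.08.
KL = 0.916291 + 0.08 - 0.5 = 0.4963

0.4963


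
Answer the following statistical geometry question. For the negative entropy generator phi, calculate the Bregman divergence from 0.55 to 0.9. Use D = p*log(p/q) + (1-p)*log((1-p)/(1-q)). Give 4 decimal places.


Bregman divergence with negative entropy generator:
D = p*log(p/q) + (1-p)*log((1-p)/(1-q)).
p = 0.55, q = 0.9.
p*log(p/q) = 0.55*log(0.55/0.9) = -0.270862.
(1-p)*log((1-p)/(1-q)) = 0.45*log(0.45/0.1) = 0.676835.
D = -0.270862 + 0.676835 = 0.4060

0.4060


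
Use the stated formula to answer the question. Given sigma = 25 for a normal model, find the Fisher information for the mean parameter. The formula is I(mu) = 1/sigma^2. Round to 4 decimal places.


The Fisher information for the mean of a normal distribution is I(mu) = 1/sigma^2.
sigma = 25, so sigma^2 = 625.
I(mu) = 1/625 = 0.0016

0.0016


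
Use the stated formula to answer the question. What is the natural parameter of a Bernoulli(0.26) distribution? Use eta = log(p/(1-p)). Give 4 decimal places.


Natural parameter for Bernoulli: eta = log(p/(1-p)).
p = 0.26, 1-p = 0.74.
p/(1-p) = 0.351351.
eta = log(0.351351) = -1.0460

-1.0460


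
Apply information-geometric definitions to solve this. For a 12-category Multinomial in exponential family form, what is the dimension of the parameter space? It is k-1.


Exponential family dimension calculation:
For Multinomial with k=12 categories, dim = k-1 = 11.

11


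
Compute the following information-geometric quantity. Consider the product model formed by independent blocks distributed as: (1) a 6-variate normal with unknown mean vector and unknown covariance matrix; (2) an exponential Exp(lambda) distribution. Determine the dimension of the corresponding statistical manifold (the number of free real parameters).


The dimension of a statistical manifold equals the number of free
(independent) real parameters of the model. For a product of independent
blocks the parameter counts add.
- 6-variate normal: 6 (mean) + 6*7/2 = 21 (symmetric covariance) = 27.
- exponential (lambda): 1.
Total = 27 + 1 = 28.
Dimension = 28

28


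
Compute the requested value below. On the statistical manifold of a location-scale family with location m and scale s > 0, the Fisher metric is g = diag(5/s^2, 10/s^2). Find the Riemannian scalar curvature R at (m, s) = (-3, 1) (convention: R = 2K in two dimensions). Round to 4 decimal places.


The metric has the form g = (A dm^2 + B ds^2)/s^2 with A = 5, B = 10.
Substitute u = sqrt(A/B)*m: g = B*(du^2 + ds^2)/s^2, i.e. B times the
Poincare upper half-plane metric, which has constant Gaussian curvature -1.
Scaling a 2D metric by a constant c divides the Gaussian curvature by c,
so K = -1/B = -1/(10) = -0.1000 everywhere (the point (m, s) = (-3, 1) is irrelevant:
the curvature is constant).
Scalar curvature in dimension 2: R = 2K = -2/(10) = -0.2000.

-0.2000


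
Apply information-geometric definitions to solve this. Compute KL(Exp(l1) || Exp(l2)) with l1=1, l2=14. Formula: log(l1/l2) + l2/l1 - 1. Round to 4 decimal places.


KL divergence for exponential family:
KL = log(l1/l2) + l2/l1 - 1.
log(1/14) = -2.639057.
14/1 = 14.0.
KL = -2.639057 + 14.0 - 1 = 10.3609

10.3609


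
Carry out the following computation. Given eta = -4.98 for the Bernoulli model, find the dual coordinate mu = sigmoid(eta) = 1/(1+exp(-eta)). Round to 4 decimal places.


Dual coordinate (expectation parameter) for Bernoulli:
mu = 1/(1+exp(-eta)).
eta = -4.98.
exp(-eta) = exp(4.98) = 145.474382.
mu = 1/(1+145.474382) = 0.0068

0.0068


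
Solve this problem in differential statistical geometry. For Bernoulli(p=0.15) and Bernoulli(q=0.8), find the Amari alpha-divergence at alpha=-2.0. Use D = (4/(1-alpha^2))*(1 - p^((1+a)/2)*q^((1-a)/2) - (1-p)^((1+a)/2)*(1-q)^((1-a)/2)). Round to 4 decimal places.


Amari alpha-divergence:
D = (4/(1-alpha^2))*(1 - p^((1+a)/2)*q^((1-a)/2) - (1-p)^((1+a)/2)*(1-q)^((1-a)/2)).
alpha = -2.0, p = 0.15, q = 0.8.
e1 = (1+alpha)/2 = -0.5, e2 = (1-alpha)/2 = 1.5.
t1 = p^e1 * q^e2 = 0.15^-0.5 * 0.8^1.5 = 1.847521.
t2 = (1-p)^e1 * (1-q)^e2 = 0.85^-0.5 * 0.2^1.5 = 0.097014.
4/(1-alpha^2) = -1.333333.
D = -1.333333*(1 - 1.847521 - 0.097014) = 1.2594

1.2594


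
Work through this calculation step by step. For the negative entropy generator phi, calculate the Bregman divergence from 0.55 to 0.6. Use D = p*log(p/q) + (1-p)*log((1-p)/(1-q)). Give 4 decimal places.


Bregman divergence with negative entropy generator:
D = p*log(p/q) + (1-p)*log((1-p)/(1-q)).
p = 0.55, q = 0.6.
p*log(p/q) = 0.55*log(0.55/0.6) = -0.047856.
(1-p)*log((1-p)/(1-q)) = 0.45*log(0.45/0.4) = 0.053002.
D = -0.047856 + 0.053002 = 0.0051

0.0051


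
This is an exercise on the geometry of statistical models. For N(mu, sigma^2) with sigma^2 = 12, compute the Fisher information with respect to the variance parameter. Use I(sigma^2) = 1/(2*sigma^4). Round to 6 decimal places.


Fisher information for variance: I(sigma^2) = 1/(2*sigma^4).
sigma^2 = 12, so sigma^4 = 144.
I = 1/(2*144) = 1/288 = 0.003472

0.003472


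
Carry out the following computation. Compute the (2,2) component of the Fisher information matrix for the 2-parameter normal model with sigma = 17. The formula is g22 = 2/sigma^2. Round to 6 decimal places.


For the 2-parameter normal family, the Fisher metric has:
  g11 = 1/sigma^2, g22 = 2/sigma^2.
sigma = 17, sigma^2 = 289.
g22 = 0.006920

0.006920


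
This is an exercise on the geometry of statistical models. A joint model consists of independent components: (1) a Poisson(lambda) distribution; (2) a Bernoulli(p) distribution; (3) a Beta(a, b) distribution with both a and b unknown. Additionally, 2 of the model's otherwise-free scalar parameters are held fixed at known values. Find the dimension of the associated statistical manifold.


The dimension of a statistical manifold equals the number of free
(independent) real parameters of the model. For a product of independent
blocks the parameter counts add.
- Poisson (lambda): 1.
- Bernoulli (p): 1.
- Beta (a, b): 2.
Total = 1 + 1 + 2 = 4.
2 parameter(s) fixed at known values: 4 - 2 = 2.
Dimension = 2

2


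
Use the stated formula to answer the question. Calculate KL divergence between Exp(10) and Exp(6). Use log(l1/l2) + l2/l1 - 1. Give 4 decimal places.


KL divergence for exponential family:
KL = log(l1/l2) + l2/l1 - 1.
log(10/6) = 0.510826.
6/10 = 0.6.
KL = 0.510826 + 0.6 - 1 = 0.1108

0.1108


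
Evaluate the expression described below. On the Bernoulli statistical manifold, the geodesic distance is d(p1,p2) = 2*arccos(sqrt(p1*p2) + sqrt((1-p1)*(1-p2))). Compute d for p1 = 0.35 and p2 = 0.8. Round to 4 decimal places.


Geodesic distance on Bernoulli manifold:
d(p1,p2) = 2*arccos(sqrt(p1*p2) + sqrt((1-p1)*(1-p2))).
sqrt(p1*p2) = sqrt(0.35*0.8) = 0.52915.
sqrt((1-p1)*(1-p2)) = sqrt(0.65*0.2) = 0.360555.
arg = 0.52915 + 0.360555 = 0.889705.
d = 2*arccos(0.889705) = 0.9482

0.9482


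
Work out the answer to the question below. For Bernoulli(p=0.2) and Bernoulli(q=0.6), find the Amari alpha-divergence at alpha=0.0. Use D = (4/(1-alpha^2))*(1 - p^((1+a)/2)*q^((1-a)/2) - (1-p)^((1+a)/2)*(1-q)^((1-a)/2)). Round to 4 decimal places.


Amari alpha-divergence:
D = (4/(1-alpha^2))*(1 - p^((1+a)/2)*q^((1-a)/2) - (1-p)^((1+a)/2)*(1-q)^((1-a)/2)).
alpha = 0.0, p = 0.2, q = 0.6.
e1 = (1+alpha)/2 = 0.5, e2 = (1-alpha)/2 = 0.5.
t1 = p^e1 * q^e2 = 0.2^0.5 * 0.6^0.5 = 0.34641.
t2 = (1-p)^e1 * (1-q)^e2 = 0.8^0.5 * 0.4^0.5 = 0.565685.
4/(1-alpha^2) = 4.0.
D = 4.0*(1 - 0.34641 - 0.565685) = 0.3516

0.3516


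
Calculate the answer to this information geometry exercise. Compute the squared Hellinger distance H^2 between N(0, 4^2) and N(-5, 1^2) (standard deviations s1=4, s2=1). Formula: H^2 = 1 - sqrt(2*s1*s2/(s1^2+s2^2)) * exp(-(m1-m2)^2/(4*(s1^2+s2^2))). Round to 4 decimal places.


Squared Hellinger distance for Gaussians:
H^2 = 1 - sqrt(2*s1*s2/(s1^2+s2^2)) * exp(-(m1-m2)^2/(4*(s1^2+s2^2))).
s1^2 = 16, s2^2 = 1, s1^2+s2^2 = 17.
sqrt(2*4*1/(17)) = 0.685994.
(m1-m2)^2 = (5)^2 = 25.
exp(-25/(4*17)) = exp(-0.367647) = 0.692362.
H^2 = 1 - 0.685994*0.692362 = 0.5250

0.5250


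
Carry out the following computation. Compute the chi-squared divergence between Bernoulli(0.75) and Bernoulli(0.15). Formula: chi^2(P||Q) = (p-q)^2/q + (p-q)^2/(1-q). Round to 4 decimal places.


Chi-squared divergence between Bernoulli distributions:
chi^2 = (p-q)^2/q + (p-q)^2/(1-q).
p = 0.75, q = 0.15, p-q = 0.6.
(p-q)^2 = 0.36.
term1 = 0.36/0.15 = 2.4.
term2 = 0.36/0.85 = 0.423529.
chi^2 = 2.4 + 0.423529 = 2.8235

2.8235


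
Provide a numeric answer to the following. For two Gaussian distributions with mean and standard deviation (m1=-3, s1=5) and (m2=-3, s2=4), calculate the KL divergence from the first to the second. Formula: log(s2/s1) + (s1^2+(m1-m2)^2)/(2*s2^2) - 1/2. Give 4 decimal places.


KL divergence between normal distributions:
KL = log(s2/s1) + (s1^2 + (m1-m2)^2)/(2*s2^2) - 1/2.
log(4/5) = -0.223144.
(5^2 + (-3--3)^2)/(2*4^2) = (25 + 0)/32 = 0.78125.
KL = -0.223144 + 0.78125 - 0.5 = 0.0581

0.0581


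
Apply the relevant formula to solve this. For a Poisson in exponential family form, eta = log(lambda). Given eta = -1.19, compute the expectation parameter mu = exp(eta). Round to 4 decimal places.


Expectation parameter for Poisson exponential family:
mu = exp(eta).
eta = -1.19.
mu = exp(-1.19) = 0.3042

0.3042


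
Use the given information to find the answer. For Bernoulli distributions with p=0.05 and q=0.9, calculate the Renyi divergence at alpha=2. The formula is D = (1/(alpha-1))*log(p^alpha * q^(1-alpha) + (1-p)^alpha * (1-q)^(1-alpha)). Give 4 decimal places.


Renyi divergence of order alpha between Bernoulli distributions:
D = (1/(alpha-1))*log(p^alpha * q^(1-alpha) + (1-p)^alpha * (1-q)^(1-alpha)).
alpha = 2, p = 0.05, q = 0.9.
p^alpha * q^(1-alpha) = 0.05^2 * 0.9^-1 = 0.002778.
(1-p)^alpha * (1-q)^(1-alpha) = 0.95^2 * 0.1^-1 = 9.025.
sum = 0.002778 + 9.025 = 9.027778.
D = (1/1)*log(9.027778) = 2.2003

2.2003


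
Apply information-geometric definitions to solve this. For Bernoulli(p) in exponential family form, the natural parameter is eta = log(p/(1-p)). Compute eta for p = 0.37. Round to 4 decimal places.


Natural parameter for Bernoulli: eta = log(p/(1-p)).
p = 0.37, 1-p = 0.63.
p/(1-p) = 0.587302.
eta = log(0.587302) = -0.5322

-0.5322


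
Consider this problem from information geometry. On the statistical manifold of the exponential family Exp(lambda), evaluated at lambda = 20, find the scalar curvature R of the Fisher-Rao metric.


This family has a single free parameter, so its statistical manifold
is 1-dimensional. The Riemann curvature tensor of any 1-dimensional
Riemannian manifold vanishes identically, so R = 0.

0


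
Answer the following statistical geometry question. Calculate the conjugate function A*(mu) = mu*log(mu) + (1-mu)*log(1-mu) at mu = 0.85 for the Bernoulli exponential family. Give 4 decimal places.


Legendre transform for Bernoulli:
A*(mu) = mu*log(mu) + (1-mu)*log(1-mu).
mu = 0.85, 1-mu = 0.15.
mu*log(mu) = 0.85*log(0.85) = -0.138141.
(1-mu)*log(1-mu) = 0.15*log(0.15) = -0.284568.
A* = -0.138141 + -0.284568 = -0.4227

-0.4227


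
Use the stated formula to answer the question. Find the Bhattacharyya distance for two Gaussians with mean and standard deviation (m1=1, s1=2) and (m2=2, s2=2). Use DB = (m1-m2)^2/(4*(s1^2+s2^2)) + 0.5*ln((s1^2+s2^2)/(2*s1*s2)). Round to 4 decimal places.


Bhattacharyya distance between two Gaussians:
DB = (m1-m2)^2/(4*(s1^2+s2^2)) + (1/2)*ln((s1^2+s2^2)/(2*s1*s2)).
(m1-m2)^2 = (-1)^2 = 1.
s1^2+s2^2 = 4 + 4 = 8.
term1 = 1/32 = 0.03125.
term2 = 0.5*ln(8/8.0) = 0.0.
DB = 0.03125 + 0.0 = 0.0313

0.0313


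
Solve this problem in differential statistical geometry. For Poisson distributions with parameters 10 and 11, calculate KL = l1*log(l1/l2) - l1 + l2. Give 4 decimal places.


KL divergence for Poisson:
KL = l1*log(l1/l2) - l1 + l2.
l1 = 10, l2 = 11.
log(10/11) = -0.09531.
l1*log(l1/l2) = 10 * -0.09531 = -0.953102.
KL = -0.953102 - 10 + 11 = 0.0469

0.0469


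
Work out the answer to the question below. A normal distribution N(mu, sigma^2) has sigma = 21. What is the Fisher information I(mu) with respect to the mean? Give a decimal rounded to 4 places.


The Fisher information for the mean of a normal distribution is I(mu) = 1/sigma^2.
sigma = 21, so sigma^2 = 441.
I(mu) = 1/441 = 0.0023

0.0023


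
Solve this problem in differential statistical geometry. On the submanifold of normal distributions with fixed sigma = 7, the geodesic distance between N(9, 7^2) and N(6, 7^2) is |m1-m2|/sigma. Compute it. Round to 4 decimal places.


On the fixed-variance normal subfamily, geodesic distance = |m1-m2|/sigma.
|9 - 6| = 3.
sigma = 7.
d = 3/7 = 0.4286

0.4286


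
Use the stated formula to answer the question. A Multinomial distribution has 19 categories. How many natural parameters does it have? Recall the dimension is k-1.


Exponential family dimension calculation:
For Multinomial with k=19 categories, dim = k-1 = 18.

18


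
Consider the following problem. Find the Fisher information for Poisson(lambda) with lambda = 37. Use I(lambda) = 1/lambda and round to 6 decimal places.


Fisher information for Poisson: I(lambda) = 1/lambda.
lambda = 37.
I(lambda) = 1/37 = 0.027027

0.027027


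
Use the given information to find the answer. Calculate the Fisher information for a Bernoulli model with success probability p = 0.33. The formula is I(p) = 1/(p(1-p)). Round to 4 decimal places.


For Bernoulli(p), Fisher information is I(p) = 1/(p*(1-p)).
p = 0.33, 1-p = 0.67.
p*(1-p) = 0.2211.
I(p) = 1/0.2211 = 4.5228

4.5228


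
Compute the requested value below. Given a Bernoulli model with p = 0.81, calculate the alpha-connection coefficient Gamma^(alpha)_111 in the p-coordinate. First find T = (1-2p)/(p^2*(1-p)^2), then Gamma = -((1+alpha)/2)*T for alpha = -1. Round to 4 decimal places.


Skewness (Amari-Chentsov) tensor: T = (1-2p)/(p^2*(1-p)^2).
p = 0.81, 1-2p = -0.62, p^2 = 0.6561, (1-p)^2 = 0.0361.
T = -0.62/(0.6561 * 0.0361) = -26.176673.
In the p-coordinate, Gamma^(alpha) = Gamma^(0) - (alpha/2)*T with Gamma^(0) = (1/2)*g'(p) = -T/2,
so Gamma^(alpha) = -((1+alpha)/2)*T.
alpha = -1, -(1+alpha)/2 = 0.0.
Gamma = 0.0 * -26.176673 = 0.0000

0.0000


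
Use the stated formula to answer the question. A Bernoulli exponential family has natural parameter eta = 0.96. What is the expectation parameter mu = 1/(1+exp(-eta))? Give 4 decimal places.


Dual coordinate (expectation parameter) for Bernoulli:
mu = 1/(1+exp(-eta)).
eta = 0.96.
exp(-eta) = exp(-0.96) = 0.382893.
mu = 1/(1+0.382893) = 0.7231

0.7231


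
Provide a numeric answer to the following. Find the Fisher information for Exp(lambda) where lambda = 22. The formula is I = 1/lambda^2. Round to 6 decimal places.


Fisher information for exponential: I(lambda) = 1/lambda^2.
lambda = 22, lambda^2 = 484.
I = 1/484 = 0.002066

0.002066


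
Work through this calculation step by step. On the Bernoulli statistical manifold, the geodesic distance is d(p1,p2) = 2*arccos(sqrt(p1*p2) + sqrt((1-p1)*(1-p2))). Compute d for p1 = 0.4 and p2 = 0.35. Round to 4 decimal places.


Geodesic distance on Bernoulli manifold:
d(p1,p2) = 2*arccos(sqrt(p1*p2) + sqrt((1-p1)*(1-p2))).
sqrt(p1*p2) = sqrt(0.4*0.35) = 0.374166.
sqrt((1-p1)*(1-p2)) = sqrt(0.6*0.65) = 0.6245.
arg = 0.374166 + 0.6245 = 0.998666.
d = 2*arccos(0.998666) = 0.1033

0.1033


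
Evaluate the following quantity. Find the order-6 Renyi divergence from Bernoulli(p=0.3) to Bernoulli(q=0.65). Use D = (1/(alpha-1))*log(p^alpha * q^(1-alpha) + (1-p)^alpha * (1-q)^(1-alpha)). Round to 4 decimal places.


Renyi divergence of order alpha between Bernoulli distributions:
D = (1/(alpha-1))*log(p^alpha * q^(1-alpha) + (1-p)^alpha * (1-q)^(1-alpha)).
alpha = 6, p = 0.3, q = 0.65.
p^alpha * q^(1-alpha) = 0.3^6 * 0.65^-5 = 0.006283.
(1-p)^alpha * (1-q)^(1-alpha) = 0.7^6 * 0.35^-5 = 22.4.
sum = 0.006283 + 22.4 = 22.406283.
D = (1/5)*log(22.406283) = 0.6219

0.6219


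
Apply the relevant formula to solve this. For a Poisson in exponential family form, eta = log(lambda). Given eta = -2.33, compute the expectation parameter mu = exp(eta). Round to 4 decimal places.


Expectation parameter for Poisson exponential family:
mu = exp(eta).
eta = -2.33.
mu = exp(-2.33) = 0.0973

0.0973


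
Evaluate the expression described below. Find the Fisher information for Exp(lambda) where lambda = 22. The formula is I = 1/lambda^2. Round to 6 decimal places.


Fisher information for exponential: I(lambda) = 1/lambda^2.
lambda = 22, lambda^2 = 484.
I = 1/484 = 0.002066

0.002066


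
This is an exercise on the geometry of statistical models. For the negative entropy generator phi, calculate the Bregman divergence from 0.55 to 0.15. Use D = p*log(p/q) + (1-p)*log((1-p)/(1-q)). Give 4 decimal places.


Bregman divergence with negative entropy generator:
D = p*log(p/q) + (1-p)*log((1-p)/(1-q)).
p = 0.55, q = 0.15.
p*log(p/q) = 0.55*log(0.55/0.15) = 0.714606.
(1-p)*log((1-p)/(1-q)) = 0.45*log(0.45/0.85) = -0.286195.
D = 0.714606 + -0.286195 = 0.4284

0.4284


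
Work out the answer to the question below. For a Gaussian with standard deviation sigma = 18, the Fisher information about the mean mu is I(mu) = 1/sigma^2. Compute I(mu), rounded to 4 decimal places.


The Fisher information for the mean of a normal distribution is I(mu) = 1/sigma^2.
sigma = 18, so sigma^2 = 324.
I(mu) = 1/324 = 0.0031

0.0031


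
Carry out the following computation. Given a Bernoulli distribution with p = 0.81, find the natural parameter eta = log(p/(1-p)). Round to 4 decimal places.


Natural parameter for Bernoulli: eta = log(p/(1-p)).
p = 0.81, 1-p = 0.19.
p/(1-p) = 4.263158.
eta = log(4.263158) = 1.4500

1.4500


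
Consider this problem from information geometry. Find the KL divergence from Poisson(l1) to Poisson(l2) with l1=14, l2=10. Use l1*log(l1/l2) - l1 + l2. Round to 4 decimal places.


KL divergence for Poisson:
KL = l1*log(l1/l2) - l1 + l2.
l1 = 14, l2 = 10.
log(14/10) = 0.336472.
l1*log(l1/l2) = 14 * 0.336472 = 4.710611.
KL = 4.710611 - 14 + 10 = 0.7106

0.7106


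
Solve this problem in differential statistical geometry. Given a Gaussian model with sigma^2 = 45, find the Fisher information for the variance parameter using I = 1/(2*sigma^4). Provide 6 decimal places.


Fisher information for variance: I(sigma^2) = 1/(2*sigma^4).
sigma^2 = 45, so sigma^4 = 2025.
I = 1/(2*2025) = 1/4050 = 0.000247

0.000247


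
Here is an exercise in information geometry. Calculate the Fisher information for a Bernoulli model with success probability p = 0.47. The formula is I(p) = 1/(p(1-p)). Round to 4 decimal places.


For Bernoulli(p), Fisher information is I(p) = 1/(p*(1-p)).
p = 0.47, 1-p = 0.53.
p*(1-p) = 0.2491.
I(p) = 1/0.2491 = 4.0145

4.0145


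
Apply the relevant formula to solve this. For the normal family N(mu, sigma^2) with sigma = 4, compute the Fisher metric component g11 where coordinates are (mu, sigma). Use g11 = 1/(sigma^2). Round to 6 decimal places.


For the 2-parameter normal family, the Fisher metric has:
  g11 = 1/sigma^2, g22 = 2/sigma^2.
sigma = 4, sigma^2 = 16.
g11 = 0.062500

0.062500


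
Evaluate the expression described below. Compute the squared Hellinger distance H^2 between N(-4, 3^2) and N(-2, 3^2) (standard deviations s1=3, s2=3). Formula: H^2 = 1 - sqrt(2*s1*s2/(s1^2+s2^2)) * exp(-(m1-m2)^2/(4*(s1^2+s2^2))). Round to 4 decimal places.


Squared Hellinger distance for Gaussians:
H^2 = 1 - sqrt(2*s1*s2/(s1^2+s2^2)) * exp(-(m1-m2)^2/(4*(s1^2+s2^2))).
s1^2 = 9, s2^2 = 9, s1^2+s2^2 = 18.
sqrt(2*3*3/(18)) = 1.0.
(m1-m2)^2 = (-2)^2 = 4.
exp(-4/(4*18)) = exp(-0.055556) = 0.945959.
H^2 = 1 - 1.0*0.945959 = 0.0540

0.0540


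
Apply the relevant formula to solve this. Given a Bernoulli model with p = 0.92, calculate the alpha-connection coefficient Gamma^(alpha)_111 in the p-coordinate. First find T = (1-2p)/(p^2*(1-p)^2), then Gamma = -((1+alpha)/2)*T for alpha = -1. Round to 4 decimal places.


Skewness (Amari-Chentsov) tensor: T = (1-2p)/(p^2*(1-p)^2).
p = 0.92, 1-2p = -0.84, p^2 = 0.8464, (1-p)^2 = 0.0064.
T = -0.84/(0.8464 * 0.0064) = -155.068526.
In the p-coordinate, Gamma^(alpha) = Gamma^(0) - (alpha/2)*T with Gamma^(0) = (1/2)*g'(p) = -T/2,
so Gamma^(alpha) = -((1+alpha)/2)*T.
alpha = -1, -(1+alpha)/2 = 0.0.
Gamma = 0.0 * -155.068526 = 0.0000

0.0000


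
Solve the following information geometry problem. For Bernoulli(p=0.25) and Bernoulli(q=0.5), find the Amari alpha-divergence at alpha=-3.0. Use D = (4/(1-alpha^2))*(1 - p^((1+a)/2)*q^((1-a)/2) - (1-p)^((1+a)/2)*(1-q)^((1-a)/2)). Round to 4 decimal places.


Amari alpha-divergence:
D = (4/(1-alpha^2))*(1 - p^((1+a)/2)*q^((1-a)/2) - (1-p)^((1+a)/2)*(1-q)^((1-a)/2)).
alpha = -3.0, p = 0.25, q = 0.5.
e1 = (1+alpha)/2 = -1.0, e2 = (1-alpha)/2 = 2.0.
t1 = p^e1 * q^e2 = 0.25^-1.0 * 0.5^2.0 = 1.0.
t2 = (1-p)^e1 * (1-q)^e2 = 0.75^-1.0 * 0.5^2.0 = 0.333333.
4/(1-alpha^2) = -0.5.
D = -0.5*(1 - 1.0 - 0.333333) = 0.1667

0.1667


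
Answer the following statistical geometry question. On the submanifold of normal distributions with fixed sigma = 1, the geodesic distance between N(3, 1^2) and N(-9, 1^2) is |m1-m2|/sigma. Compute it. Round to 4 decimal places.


On the fixed-variance normal subfamily, geodesic distance = |m1-m2|/sigma.
|3 - -9| = 12.
sigma = 1.
d = 12/1 = 12.0000

12.0000


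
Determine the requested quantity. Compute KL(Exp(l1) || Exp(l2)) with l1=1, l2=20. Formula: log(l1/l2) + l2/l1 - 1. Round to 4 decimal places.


KL divergence for exponential family:
KL = log(l1/l2) + l2/l1 - 1.
log(1/20) = -2.995732.
20/1 = 20.0.
KL = -2.995732 + 20.0 - 1 = 16.0043

16.0043


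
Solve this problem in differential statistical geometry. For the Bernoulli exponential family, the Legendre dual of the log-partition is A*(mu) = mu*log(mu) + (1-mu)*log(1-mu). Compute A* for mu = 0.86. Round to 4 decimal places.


Legendre transform for Bernoulli:
A*(mu) = mu*log(mu) + (1-mu)*log(1-mu).
mu = 0.86, 1-mu = 0.14.
mu*log(mu) = 0.86*log(0.86) = -0.129708.
(1-mu)*log(1-mu) = 0.14*log(0.14) = -0.275256.
A* = -0.129708 + -0.275256 = -0.4050

-0.4050


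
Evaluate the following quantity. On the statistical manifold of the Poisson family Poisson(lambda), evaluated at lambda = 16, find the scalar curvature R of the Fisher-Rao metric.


This family has a single free parameter, so its statistical manifold
is 1-dimensional. The Riemann curvature tensor of any 1-dimensional
Riemannian manifold vanishes identically, so R = 0.

0


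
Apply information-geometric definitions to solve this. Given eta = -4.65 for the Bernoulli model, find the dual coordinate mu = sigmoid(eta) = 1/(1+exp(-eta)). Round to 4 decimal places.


Dual coordinate (expectation parameter) for Bernoulli:
mu = 1/(1+exp(-eta)).
eta = -4.65.
exp(-eta) = exp(4.65) = 104.584986.
mu = 1/(1+104.584986) = 0.0095

0.0095


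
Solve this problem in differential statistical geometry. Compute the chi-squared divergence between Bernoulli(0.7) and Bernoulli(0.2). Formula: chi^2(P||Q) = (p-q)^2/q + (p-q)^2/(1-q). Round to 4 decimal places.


Chi-squared divergence between Bernoulli distributions:
chi^2 = (p-q)^2/q + (p-q)^2/(1-q).
p = 0.7, q = 0.2, p-q = 0.5.
(p-q)^2 = 0.25.
term1 = 0.25/0.2 = 1.25.
term2 = 0.25/0.8 = 0.3125.
chi^2 = 1.25 + 0.3125 = 1.5625

1.5625


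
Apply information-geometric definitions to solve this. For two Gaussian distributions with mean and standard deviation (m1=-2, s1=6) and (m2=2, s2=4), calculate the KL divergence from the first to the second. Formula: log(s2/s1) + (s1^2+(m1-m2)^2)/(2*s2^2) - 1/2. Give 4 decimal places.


KL divergence between normal distributions:
KL = log(s2/s1) + (s1^2 + (m1-m2)^2)/(2*s2^2) - 1/2.
log(4/6) = -0.405465.
(6^2 + (-2-2)^2)/(2*4^2) = (36 + 16)/32 = 1.625.
KL = -0.405465 + 1.625 - 0.5 = 0.7195

0.7195


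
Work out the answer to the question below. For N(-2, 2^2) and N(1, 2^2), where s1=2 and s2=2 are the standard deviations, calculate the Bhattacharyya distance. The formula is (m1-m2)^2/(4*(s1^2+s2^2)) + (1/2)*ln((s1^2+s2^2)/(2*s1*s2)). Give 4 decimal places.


Bhattacharyya distance between two Gaussians:
DB = (m1-m2)^2/(4*(s1^2+s2^2)) + (1/2)*ln((s1^2+s2^2)/(2*s1*s2)).
(m1-m2)^2 = (-3)^2 = 9.
s1^2+s2^2 = 4 + 4 = 8.
term1 = 9/32 = 0.28125.
term2 = 0.5*ln(8/8.0) = 0.0.
DB = 0.28125 + 0.0 = 0.2813

0.2813


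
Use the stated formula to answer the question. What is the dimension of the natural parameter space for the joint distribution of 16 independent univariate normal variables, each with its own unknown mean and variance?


Exponential family dimension calculation:
Each univariate normal has two natural parameters (mu/sigma^2 and -1/(2 sigma^2)).
With 16 independent components, dim = 2 * 16 = 32.

32


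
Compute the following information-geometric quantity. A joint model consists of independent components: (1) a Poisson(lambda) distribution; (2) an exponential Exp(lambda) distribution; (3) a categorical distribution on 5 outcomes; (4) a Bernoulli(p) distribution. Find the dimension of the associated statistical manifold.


The dimension of a statistical manifold equals the number of free
(independent) real parameters of the model. For a product of independent
blocks the parameter counts add.
- Poisson (lambda): 1.
- exponential (lambda): 1.
- categorical on 5 outcomes (probabilities sum to 1): 5-1 = 4.
- Bernoulli (p): 1.
Total = 1 + 1 + 4 + 1 = 7.
Dimension = 7

7


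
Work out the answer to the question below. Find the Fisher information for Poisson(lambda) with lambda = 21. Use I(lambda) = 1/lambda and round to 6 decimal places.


Fisher information for Poisson: I(lambda) = 1/lambda.
lambda = 21.
I(lambda) = 1/21 = 0.047619

0.047619


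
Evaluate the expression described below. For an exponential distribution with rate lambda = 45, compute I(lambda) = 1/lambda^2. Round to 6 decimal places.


Fisher information for exponential: I(lambda) = 1/lambda^2.
lambda = 45, lambda^2 = 2025.
I = 1/2025 = 0.000494

0.000494


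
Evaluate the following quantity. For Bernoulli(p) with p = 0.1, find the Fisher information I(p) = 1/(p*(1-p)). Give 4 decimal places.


For Bernoulli(p), Fisher information is I(p) = 1/(p*(1-p)).
p = 0.1, 1-p = 0.9.
p*(1-p) = 0.09.
I(p) = 1/0.09 = 11.1111

11.1111


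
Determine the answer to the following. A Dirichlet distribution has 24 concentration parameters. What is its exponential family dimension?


Exponential family dimension calculation:
Dirichlet with 24 components has 24 natural parameters.

24


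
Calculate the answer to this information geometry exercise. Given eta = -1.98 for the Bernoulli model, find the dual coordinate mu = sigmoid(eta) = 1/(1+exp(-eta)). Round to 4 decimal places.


Dual coordinate (expectation parameter) for Bernoulli:
mu = 1/(1+exp(-eta)).
eta = -1.98.
exp(-eta) = exp(1.98) = 7.242743.
mu = 1/(1+7.242743) = 0.1213

0.1213


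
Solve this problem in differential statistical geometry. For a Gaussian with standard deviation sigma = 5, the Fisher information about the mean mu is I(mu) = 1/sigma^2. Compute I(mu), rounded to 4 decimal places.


The Fisher information for the mean of a normal distribution is I(mu) = 1/sigma^2.
sigma = 5, so sigma^2 = 25.
I(mu) = 1/25 = 0.0400

0.0400


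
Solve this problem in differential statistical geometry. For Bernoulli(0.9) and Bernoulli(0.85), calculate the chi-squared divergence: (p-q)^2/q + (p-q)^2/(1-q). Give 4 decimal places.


Chi-squared divergence between Bernoulli distributions:
chi^2 = (p-q)^2/q + (p-q)^2/(1-q).
p = 0.9, q = 0.85, p-q = 0.05.
(p-q)^2 = 0.0025.
term1 = 0.0025/0.85 = 0.002941.
term2 = 0.0025/0.15 = 0.016667.
chi^2 = 0.002941 + 0.016667 = 0.0196

0.0196


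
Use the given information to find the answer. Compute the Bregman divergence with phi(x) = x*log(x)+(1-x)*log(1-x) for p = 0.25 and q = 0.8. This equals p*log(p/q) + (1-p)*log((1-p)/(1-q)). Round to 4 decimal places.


Bregman divergence with negative entropy generator:
D = p*log(p/q) + (1-p)*log((1-p)/(1-q)).
p = 0.25, q = 0.8.
p*log(p/q) = 0.25*log(0.25/0.8) = -0.290788.
(1-p)*log((1-p)/(1-q)) = 0.75*log(0.75/0.2) = 0.991317.
D = -0.290788 + 0.991317 = 0.7005

0.7005


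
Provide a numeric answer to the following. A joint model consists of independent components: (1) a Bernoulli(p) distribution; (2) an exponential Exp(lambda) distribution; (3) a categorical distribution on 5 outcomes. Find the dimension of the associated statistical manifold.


The dimension of a statistical manifold equals the number of free
(independent) real parameters of the model. For a product of independent
blocks the parameter counts add.
- Bernoulli (p): 1.
- exponential (lambda): 1.
- categorical on 5 outcomes (probabilities sum to 1): 5-1 = 4.
Total = 1 + 1 + 4 = 6.
Dimension = 6

6


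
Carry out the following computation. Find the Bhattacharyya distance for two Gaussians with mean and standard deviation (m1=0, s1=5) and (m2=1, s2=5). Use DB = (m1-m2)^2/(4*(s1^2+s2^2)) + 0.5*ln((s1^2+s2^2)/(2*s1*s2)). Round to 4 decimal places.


Bhattacharyya distance between two Gaussians:
DB = (m1-m2)^2/(4*(s1^2+s2^2)) + (1/2)*ln((s1^2+s2^2)/(2*s1*s2)).
(m1-m2)^2 = (-1)^2 = 1.
s1^2+s2^2 = 25 + 25 = 50.
term1 = 1/200 = 0.005.
term2 = 0.5*ln(50/50.0) = 0.0.
DB = 0.005 + 0.0 = 0.0050

0.0050


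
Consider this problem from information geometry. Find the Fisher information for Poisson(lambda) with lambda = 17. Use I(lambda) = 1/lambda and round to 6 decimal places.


Fisher information for Poisson: I(lambda) = 1/lambda.
lambda = 17.
I(lambda) = 1/17 = 0.058824

0.058824


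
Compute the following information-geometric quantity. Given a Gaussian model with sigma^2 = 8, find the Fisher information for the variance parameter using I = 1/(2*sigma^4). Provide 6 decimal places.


Fisher information for variance: I(sigma^2) = 1/(2*sigma^4).
sigma^2 = 8, so sigma^4 = 64.
I = 1/(2*64) = 1/128 = 0.007813

0.007813


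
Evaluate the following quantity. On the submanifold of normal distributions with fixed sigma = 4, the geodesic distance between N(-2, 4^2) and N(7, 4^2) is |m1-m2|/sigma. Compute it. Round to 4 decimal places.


On the fixed-variance normal subfamily, geodesic distance = |m1-m2|/sigma.
|-2 - 7| = 9.
sigma = 4.
d = 9/4 = 2.2500

2.2500


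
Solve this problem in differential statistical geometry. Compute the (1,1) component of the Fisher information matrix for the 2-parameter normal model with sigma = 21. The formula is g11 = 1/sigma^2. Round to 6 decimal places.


For the 2-parameter normal family, the Fisher metric has:
  g11 = 1/sigma^2, g22 = 2/sigma^2.
sigma = 21, sigma^2 = 441.
g11 = 0.002268

0.002268


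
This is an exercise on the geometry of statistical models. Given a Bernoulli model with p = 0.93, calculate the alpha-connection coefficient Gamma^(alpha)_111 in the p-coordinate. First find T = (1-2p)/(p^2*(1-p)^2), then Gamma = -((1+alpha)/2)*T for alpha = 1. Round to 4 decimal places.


Skewness (Amari-Chentsov) tensor: T = (1-2p)/(p^2*(1-p)^2).
p = 0.93, 1-2p = -0.86, p^2 = 0.8649, (1-p)^2 = 0.0049.
T = -0.86/(0.8649 * 0.0049) = -202.92543.
In the p-coordinate, Gamma^(alpha) = Gamma^(0) - (alpha/2)*T with Gamma^(0) = (1/2)*g'(p) = -T/2,
so Gamma^(alpha) = -((1+alpha)/2)*T.
alpha = 1, -(1+alpha)/2 = -1.0.
Gamma = -1.0 * -202.92543 = 202.9254

202.9254


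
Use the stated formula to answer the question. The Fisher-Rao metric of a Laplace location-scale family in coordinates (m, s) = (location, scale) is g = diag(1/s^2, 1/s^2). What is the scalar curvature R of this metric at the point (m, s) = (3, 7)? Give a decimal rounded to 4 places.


The metric has the form g = (A dm^2 + B ds^2)/s^2 with A = 1, B = 1.
Substitute u = sqrt(A/B)*m: g = B*(du^2 + ds^2)/s^2, i.e. B times the
Poincare upper half-plane metric, which has constant Gaussian curvature -1.
Scaling a 2D metric by a constant c divides the Gaussian curvature by c,
so K = -1/B = -1/(1) = -1.0000 everywhere (the point (m, s) = (3, 7) is irrelevant:
the curvature is constant).
Scalar curvature in dimension 2: R = 2K = -2/(1) = -2.0000.

-2.0000


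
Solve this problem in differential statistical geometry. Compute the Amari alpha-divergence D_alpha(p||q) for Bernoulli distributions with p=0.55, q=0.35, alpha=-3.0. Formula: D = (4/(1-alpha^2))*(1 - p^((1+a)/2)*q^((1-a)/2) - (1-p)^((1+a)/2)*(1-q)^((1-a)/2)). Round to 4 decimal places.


Amari alpha-divergence:
D = (4/(1-alpha^2))*(1 - p^((1+a)/2)*q^((1-a)/2) - (1-p)^((1+a)/2)*(1-q)^((1-a)/2)).
alpha = -3.0, p = 0.55, q = 0.35.
e1 = (1+alpha)/2 = -1.0, e2 = (1-alpha)/2 = 2.0.
t1 = p^e1 * q^e2 = 0.55^-1.0 * 0.35^2.0 = 0.222727.
t2 = (1-p)^e1 * (1-q)^e2 = 0.45^-1.0 * 0.65^2.0 = 0.938889.
4/(1-alpha^2) = -0.5.
D = -0.5*(1 - 0.222727 - 0.938889) = 0.0808

0.0808


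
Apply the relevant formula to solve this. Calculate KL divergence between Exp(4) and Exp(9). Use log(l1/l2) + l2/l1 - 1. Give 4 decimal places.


KL divergence for exponential family:
KL = log(l1/l2) + l2/l1 - 1.
log(4/9) = -0.81093.
9/4 = 2.25.
KL = -0.81093 + 2.25 - 1 = 0.4391

0.4391


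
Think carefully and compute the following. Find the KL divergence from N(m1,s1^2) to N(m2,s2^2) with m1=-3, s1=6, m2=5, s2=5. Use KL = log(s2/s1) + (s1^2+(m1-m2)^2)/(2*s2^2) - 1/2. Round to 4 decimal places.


KL divergence between normal distributions:
KL = log(s2/s1) + (s1^2 + (m1-m2)^2)/(2*s2^2) - 1/2.
log(5/6) = -0.182322.
(6^2 + (-3-5)^2)/(2*5^2) = (36 + 64)/50 = 2.0.
KL = -0.182322 + 2.0 - 0.5 = 1.3177

1.3177


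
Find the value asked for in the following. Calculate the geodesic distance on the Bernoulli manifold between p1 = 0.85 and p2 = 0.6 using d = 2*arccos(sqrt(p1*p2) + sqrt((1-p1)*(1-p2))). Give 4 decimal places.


Geodesic distance on Bernoulli manifold:
d(p1,p2) = 2*arccos(sqrt(p1*p2) + sqrt((1-p1)*(1-p2))).
sqrt(p1*p2) = sqrt(0.85*0.6) = 0.714143.
sqrt((1-p1)*(1-p2)) = sqrt(0.15*0.4) = 0.244949.
arg = 0.714143 + 0.244949 = 0.959092.
d = 2*arccos(0.959092) = 0.5740

0.5740


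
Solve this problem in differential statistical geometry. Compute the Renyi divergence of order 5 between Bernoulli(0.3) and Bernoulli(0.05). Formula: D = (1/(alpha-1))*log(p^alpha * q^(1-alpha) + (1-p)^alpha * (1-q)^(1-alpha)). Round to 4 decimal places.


Renyi divergence of order alpha between Bernoulli distributions:
D = (1/(alpha-1))*log(p^alpha * q^(1-alpha) + (1-p)^alpha * (1-q)^(1-alpha)).
alpha = 5, p = 0.3, q = 0.05.
p^alpha * q^(1-alpha) = 0.3^5 * 0.05^-4 = 388.8.
(1-p)^alpha * (1-q)^(1-alpha) = 0.7^5 * 0.95^-4 = 0.206346.
sum = 388.8 + 0.206346 = 389.006346.
D = (1/4)*log(389.006346) = 1.4909

1.4909


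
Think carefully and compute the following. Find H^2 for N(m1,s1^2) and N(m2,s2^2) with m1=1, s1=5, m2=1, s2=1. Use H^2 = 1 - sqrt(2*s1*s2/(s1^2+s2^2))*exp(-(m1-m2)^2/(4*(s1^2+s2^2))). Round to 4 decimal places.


Squared Hellinger distance for Gaussians:
H^2 = 1 - sqrt(2*s1*s2/(s1^2+s2^2)) * exp(-(m1-m2)^2/(4*(s1^2+s2^2))).
s1^2 = 25, s2^2 = 1, s1^2+s2^2 = 26.
sqrt(2*5*1/(26)) = 0.620174.
(m1-m2)^2 = (0)^2 = 0.
exp(-0/(4*26)) = exp(0.0) = 1.0.
H^2 = 1 - 0.620174*1.0 = 0.3798

0.3798
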